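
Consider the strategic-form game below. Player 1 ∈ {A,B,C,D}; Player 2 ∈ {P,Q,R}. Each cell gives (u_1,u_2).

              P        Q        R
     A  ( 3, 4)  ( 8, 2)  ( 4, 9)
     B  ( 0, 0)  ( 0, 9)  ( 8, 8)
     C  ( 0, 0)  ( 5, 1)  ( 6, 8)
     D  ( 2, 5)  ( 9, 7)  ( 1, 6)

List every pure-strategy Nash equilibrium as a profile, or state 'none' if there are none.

NE set: (D,Q)

(A,P): not NE [P2→R gives 9>4]
(A,Q): not NE [P1→D gives 9>8; P2→R gives 9>2]
(A,R): not NE [P1→B gives 8>4]
(B,P): not NE [P1→A gives 3>0; P2→Q gives 9>0]
(B,Q): not NE [P1→D gives 9>0]
(B,R): not NE [P2→Q gives 9>8]
(C,P): not NE [P1→A gives 3>0; P2→R gives 8>0]
(C,Q): not NE [P1→D gives 9>5; P2→R gives 8>1]
(C,R): not NE [P1→B gives 8>6]
(D,P): not NE [P1→A gives 3>2; P2→Q gives 7>5]
(D,Q): NE
(D,R): not NE [P1→B gives 8>1; P2→Q gives 7>6]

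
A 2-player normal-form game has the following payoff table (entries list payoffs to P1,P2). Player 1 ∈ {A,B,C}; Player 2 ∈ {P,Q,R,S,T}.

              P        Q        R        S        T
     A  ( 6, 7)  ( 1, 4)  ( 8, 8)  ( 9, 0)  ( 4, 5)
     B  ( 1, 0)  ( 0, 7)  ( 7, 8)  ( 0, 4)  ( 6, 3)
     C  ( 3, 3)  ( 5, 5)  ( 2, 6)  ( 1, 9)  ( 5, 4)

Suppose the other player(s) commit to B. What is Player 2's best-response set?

u_2(P vs B) = 0
u_2(Q vs B) = 7
u_2(R vs B) = 8
u_2(S vs B) = 4
u_2(T vs B) = 3
max payoff 8 at {R}

BR_2 = {R}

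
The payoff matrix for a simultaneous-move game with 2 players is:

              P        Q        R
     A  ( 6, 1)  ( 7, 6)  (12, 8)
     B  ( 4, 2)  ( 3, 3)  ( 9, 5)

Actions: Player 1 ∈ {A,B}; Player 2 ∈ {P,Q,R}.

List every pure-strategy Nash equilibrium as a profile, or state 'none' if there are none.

(A,P): not NE [P2→R gives 8>1]
(A,Q): not NE [P2→R gives 8>6]
(A,R): NE
(B,P): not NE [P1→A gives 6>4; P2→R gives 5>2]
(B,Q): not NE [P1→A gives 7>3; P2→R gives 5>3]
(B,R): not NE [P1→A gives 12>9]

PSNE = {(A,R)}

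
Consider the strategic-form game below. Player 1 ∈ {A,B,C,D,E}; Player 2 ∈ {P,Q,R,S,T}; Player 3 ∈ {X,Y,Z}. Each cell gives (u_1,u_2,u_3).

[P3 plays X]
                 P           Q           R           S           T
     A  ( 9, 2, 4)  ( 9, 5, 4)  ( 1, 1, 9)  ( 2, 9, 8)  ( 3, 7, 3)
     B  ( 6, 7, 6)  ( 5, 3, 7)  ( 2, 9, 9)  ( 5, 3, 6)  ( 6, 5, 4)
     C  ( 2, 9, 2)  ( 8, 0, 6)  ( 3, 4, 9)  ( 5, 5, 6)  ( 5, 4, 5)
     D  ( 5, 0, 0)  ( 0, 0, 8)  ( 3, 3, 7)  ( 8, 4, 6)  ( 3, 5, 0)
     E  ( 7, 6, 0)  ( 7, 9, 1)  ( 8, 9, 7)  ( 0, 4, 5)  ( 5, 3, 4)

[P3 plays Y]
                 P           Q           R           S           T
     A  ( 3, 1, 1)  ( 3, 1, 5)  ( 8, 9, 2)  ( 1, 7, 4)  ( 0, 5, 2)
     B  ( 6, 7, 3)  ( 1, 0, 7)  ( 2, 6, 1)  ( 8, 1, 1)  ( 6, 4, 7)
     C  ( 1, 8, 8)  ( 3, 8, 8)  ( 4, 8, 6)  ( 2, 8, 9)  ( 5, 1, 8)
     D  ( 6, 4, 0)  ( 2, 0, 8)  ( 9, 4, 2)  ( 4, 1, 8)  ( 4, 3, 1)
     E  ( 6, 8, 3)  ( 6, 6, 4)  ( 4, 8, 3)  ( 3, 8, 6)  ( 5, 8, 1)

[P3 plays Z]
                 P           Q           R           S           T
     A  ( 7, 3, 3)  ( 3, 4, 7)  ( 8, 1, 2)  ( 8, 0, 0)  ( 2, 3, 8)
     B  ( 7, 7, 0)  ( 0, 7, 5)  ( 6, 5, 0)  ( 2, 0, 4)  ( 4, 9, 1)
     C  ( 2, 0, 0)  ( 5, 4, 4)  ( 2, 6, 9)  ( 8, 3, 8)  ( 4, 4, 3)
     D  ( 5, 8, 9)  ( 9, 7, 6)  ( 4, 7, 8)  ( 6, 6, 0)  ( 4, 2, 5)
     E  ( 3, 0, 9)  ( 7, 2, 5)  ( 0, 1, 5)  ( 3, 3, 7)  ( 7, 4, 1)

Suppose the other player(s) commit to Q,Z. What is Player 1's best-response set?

u_1(A vs Q,Z) = 3
u_1(B vs Q,Z) = 0
u_1(C vs Q,Z) = 5
u_1(D vs Q,Z) = 9
u_1(E vs Q,Z) = 7
max payoff 9 at {D}

argmax u_1 = {D}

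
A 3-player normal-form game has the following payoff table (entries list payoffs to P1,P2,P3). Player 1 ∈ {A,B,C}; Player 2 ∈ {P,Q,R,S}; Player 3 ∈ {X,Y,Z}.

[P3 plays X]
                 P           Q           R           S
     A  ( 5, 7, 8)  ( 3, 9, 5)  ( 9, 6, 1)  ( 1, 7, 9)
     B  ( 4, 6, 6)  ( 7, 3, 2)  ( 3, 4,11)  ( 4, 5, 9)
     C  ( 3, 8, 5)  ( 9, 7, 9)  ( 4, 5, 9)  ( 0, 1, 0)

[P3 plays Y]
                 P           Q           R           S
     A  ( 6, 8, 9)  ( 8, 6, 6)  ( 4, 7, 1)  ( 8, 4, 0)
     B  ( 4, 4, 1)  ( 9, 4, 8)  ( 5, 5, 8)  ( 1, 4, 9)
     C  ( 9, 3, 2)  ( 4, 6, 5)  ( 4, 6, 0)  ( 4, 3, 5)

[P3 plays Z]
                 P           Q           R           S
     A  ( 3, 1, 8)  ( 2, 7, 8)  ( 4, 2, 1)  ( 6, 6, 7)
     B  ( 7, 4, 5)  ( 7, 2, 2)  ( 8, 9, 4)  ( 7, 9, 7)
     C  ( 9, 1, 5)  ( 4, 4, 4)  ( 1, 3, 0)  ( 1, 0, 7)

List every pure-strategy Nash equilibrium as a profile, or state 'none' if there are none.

PSNE: ∅

(A,P,X): not NE [P2→Q gives 9>7; P3→Y gives 9>8]
(A,P,Y): not NE [P1→C gives 9>6]
(A,P,Z): not NE [P1→C gives 9>3; P2→Q gives 7>1; P3→Y gives 9>8]
(A,Q,X): not NE [P1→C gives 9>3; P3→Z gives 8>5]
(A,Q,Y): not NE [P1→B gives 9>8; P2→P gives 8>6; P3→Z gives 8>6]
(A,Q,Z): not NE [P1→B gives 7>2]
(A,R,X): not NE [P2→Q gives 9>6]
(A,R,Y): not NE [P1→B gives 5>4; P2→P gives 8>7]
(A,R,Z): not NE [P1→B gives 8>4; P2→Q gives 7>2]
(A,S,X): not NE [P1→B gives 4>1; P2→Q gives 9>7]
(A,S,Y): not NE [P2→P gives 8>4; P3→X gives 9>0]
(A,S,Z): not NE [P1→B gives 7>6; P2→Q gives 7>6; P3→X gives 9>7]
(B,P,X): not NE [P1→A gives 5>4]
(B,P,Y): not NE [P1→C gives 9>4; P2→R gives 5>4; P3→X gives 6>1]
(B,P,Z): not NE [P1→C gives 9>7; P2→S gives 9>4; P3→X gives 6>5]
(B,Q,X): not NE [P1→C gives 9>7; P2→P gives 6>3; P3→Y gives 8>2]
(B,Q,Y): not NE [P2→R gives 5>4]
(B,Q,Z): not NE [P2→S gives 9>2; P3→Y gives 8>2]
(B,R,X): not NE [P1→A gives 9>3; P2→P gives 6>4]
(B,R,Y): not NE [P3→X gives 11>8]
(B,R,Z): not NE [P3→X gives 11>4]
(B,S,X): not NE [P2→P gives 6>5]
(B,S,Y): not NE [P1→A gives 8>1; P2→R gives 5>4]
(B,S,Z): not NE [P3→Y gives 9>7]
(C,P,X): not NE [P1→A gives 5>3]
(C,P,Y): not NE [P2→R gives 6>3; P3→Z gives 5>2]
(C,P,Z): not NE [P2→Q gives 4>1]
(C,Q,X): not NE [P2→P gives 8>7]
(C,Q,Y): not NE [P1→B gives 9>4; P3→X gives 9>5]
(C,Q,Z): not NE [P1→B gives 7>4; P3→X gives 9>4]
(C,R,X): not NE [P1→A gives 9>4; P2→P gives 8>5]
(C,R,Y): not NE [P1→B gives 5>4; P3→X gives 9>0]
(C,R,Z): not NE [P1→B gives 8>1; P2→Q gives 4>3; P3→X gives 9>0]
(C,S,X): not NE [P1→B gives 4>0; P2→P gives 8>1; P3→Z gives 7>0]
(C,S,Y): not NE [P1→A gives 8>4; P2→R gives 6>3; P3→Z gives 7>5]
(C,S,Z): not NE [P1→B gives 7>1; P2→Q gives 4>0]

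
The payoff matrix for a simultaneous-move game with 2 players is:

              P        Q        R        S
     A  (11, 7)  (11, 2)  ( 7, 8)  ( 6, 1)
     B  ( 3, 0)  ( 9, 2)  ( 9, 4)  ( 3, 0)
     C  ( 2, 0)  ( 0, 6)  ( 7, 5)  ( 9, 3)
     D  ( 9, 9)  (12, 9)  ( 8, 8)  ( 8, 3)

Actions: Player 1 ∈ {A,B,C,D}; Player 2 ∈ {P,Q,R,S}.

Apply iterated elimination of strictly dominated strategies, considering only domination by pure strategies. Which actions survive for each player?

Survivors P1:{A,B,D} P2:{P,Q,R}

P2 drop S (Q beats it: A:2>1 B:2>0 C:6>3 D:9>3)
P1 drop C (B beats it: P:3>2 Q:9>0 R:9>7)
P1→{A,B,D} P2→{P,Q,R}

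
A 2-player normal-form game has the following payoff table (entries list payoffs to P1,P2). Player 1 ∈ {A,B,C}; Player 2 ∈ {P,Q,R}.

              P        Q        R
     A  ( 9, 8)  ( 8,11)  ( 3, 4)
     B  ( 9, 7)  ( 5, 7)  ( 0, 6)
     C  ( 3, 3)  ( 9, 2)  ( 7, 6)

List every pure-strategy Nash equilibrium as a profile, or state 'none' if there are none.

PSNE = {(B,P), (C,R)}

(A,P): not NE [P2→Q gives 11>8]
(A,Q): not NE [P1→C gives 9>8]
(A,R): not NE [P1→C gives 7>3; P2→Q gives 11>4]
(B,P): NE
(B,Q): not NE [P1→C gives 9>5]
(B,R): not NE [P1→C gives 7>0; P2→Q gives 7>6]
(C,P): not NE [P1→B gives 9>3; P2→R gives 6>3]
(C,Q): not NE [P2→R gives 6>2]
(C,R): NE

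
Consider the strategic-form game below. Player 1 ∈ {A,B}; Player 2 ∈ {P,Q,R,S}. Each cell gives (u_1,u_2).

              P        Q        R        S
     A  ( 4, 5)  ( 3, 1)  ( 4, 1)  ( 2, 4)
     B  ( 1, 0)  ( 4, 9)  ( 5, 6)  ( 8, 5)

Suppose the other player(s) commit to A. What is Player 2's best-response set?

u_2(P vs A) = 5
u_2(Q vs A) = 1
u_2(R vs A) = 1
u_2(S vs A) = 4
max payoff 5 at {P}

BR_2 = {P}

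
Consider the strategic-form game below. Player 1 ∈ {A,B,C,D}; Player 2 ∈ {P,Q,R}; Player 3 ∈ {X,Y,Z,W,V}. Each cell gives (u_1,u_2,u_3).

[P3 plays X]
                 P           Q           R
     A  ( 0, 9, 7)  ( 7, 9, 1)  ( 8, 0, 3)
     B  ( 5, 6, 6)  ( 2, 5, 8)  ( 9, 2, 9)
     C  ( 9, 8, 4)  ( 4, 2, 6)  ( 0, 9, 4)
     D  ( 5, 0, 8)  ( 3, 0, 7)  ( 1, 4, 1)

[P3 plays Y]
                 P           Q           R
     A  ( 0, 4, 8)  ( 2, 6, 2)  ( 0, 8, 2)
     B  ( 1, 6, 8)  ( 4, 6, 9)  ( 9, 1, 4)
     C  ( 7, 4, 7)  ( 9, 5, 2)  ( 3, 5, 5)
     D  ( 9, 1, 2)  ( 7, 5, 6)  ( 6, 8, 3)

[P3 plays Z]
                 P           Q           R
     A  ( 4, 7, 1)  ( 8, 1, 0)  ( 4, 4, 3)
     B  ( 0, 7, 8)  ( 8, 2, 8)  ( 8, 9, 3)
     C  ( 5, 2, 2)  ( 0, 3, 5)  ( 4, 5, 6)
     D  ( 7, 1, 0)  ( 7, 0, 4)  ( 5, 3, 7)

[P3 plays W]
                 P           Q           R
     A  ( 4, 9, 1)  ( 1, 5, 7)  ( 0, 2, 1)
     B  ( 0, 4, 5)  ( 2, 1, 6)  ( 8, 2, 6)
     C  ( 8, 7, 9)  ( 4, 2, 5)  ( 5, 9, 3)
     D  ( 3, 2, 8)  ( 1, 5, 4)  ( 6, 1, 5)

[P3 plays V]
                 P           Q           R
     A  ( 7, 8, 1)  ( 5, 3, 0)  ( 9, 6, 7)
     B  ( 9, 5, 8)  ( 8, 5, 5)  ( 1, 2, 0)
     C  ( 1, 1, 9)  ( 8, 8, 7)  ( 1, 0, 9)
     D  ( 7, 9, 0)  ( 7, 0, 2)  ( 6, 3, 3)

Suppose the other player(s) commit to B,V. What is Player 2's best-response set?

argmax u_2 = {P,Q}

u_2(P vs B,V) = 5
u_2(Q vs B,V) = 5
u_2(R vs B,V) = 2
max payoff 5 at {P,Q}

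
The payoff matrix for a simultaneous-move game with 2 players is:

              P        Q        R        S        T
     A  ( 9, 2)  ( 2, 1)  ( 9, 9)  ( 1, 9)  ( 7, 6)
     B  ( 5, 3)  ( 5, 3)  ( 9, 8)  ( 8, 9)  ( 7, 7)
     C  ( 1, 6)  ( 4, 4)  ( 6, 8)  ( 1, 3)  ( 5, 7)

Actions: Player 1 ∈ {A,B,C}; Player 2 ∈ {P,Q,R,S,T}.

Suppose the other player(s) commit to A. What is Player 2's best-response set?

BR_2 = {R,S}

u_2(P vs A) = 2
u_2(Q vs A) = 1
u_2(R vs A) = 9
u_2(S vs A) = 9
u_2(T vs A) = 6
max payoff 9 at {R,S}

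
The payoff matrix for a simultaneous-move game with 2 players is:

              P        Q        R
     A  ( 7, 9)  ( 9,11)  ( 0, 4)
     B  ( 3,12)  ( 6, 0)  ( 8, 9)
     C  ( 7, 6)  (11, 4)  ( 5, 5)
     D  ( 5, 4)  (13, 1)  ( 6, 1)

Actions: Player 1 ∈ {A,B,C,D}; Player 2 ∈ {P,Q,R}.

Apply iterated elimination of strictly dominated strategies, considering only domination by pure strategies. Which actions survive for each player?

Survivors P1:{A,C,D} P2:{P,Q}

P2 drop R (P beats it: A:9>4 B:12>9 C:6>5 D:4>1)
P1 drop B (A beats it: P:7>3 Q:9>6)
P1→{A,C,D} P2→{P,Q}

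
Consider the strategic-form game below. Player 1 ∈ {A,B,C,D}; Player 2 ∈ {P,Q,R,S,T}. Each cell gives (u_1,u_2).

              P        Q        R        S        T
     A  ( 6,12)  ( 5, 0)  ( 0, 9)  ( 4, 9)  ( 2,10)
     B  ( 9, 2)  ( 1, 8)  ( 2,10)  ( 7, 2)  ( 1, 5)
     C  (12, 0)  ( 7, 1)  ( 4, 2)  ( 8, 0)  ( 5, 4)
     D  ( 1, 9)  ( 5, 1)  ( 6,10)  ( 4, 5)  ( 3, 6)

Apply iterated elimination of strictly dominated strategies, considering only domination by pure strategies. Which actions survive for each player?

Remaining: P1:{C,D} P2:{R,T}

P1 drop A (C beats it: P:12>6 Q:7>5 R:4>0 S:8>4 T:5>2)
P1 drop B (C beats it: P:12>9 Q:7>1 R:4>2 S:8>7 T:5>1)
P2 drop P (R beats it: C:2>0 D:10>9)
P2 drop Q (R beats it: C:2>1 D:10>1)
P2 drop S (R beats it: C:2>0 D:10>5)
P1→{C,D} P2→{R,T}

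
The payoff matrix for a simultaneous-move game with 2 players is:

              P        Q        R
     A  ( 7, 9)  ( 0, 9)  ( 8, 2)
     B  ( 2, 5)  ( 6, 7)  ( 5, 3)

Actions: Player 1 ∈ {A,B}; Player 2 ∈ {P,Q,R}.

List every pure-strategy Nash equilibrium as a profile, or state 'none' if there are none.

NE set: (A,P), (B,Q)

(A,P): NE
(A,Q): not NE [P1→B gives 6>0]
(A,R): not NE [P2→Q gives 9>2]
(B,P): not NE [P1→A gives 7>2; P2→Q gives 7>5]
(B,Q): NE
(B,R): not NE [P1→A gives 8>5; P2→Q gives 7>3]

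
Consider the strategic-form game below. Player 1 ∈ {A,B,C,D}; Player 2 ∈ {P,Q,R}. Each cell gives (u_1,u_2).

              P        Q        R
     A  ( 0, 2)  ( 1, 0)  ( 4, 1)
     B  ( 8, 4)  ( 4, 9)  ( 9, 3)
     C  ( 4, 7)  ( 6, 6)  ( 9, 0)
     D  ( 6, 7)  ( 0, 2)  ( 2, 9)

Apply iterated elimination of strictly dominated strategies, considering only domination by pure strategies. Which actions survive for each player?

IESDS → P1:{B,C} P2:{P,Q}

P1 drop A (B beats it: P:8>0 Q:4>1 R:9>4)
P1 drop D (B beats it: P:8>6 Q:4>0 R:9>2)
P2 drop R (P beats it: B:4>3 C:7>0)
P1→{B,C} P2→{P,Q}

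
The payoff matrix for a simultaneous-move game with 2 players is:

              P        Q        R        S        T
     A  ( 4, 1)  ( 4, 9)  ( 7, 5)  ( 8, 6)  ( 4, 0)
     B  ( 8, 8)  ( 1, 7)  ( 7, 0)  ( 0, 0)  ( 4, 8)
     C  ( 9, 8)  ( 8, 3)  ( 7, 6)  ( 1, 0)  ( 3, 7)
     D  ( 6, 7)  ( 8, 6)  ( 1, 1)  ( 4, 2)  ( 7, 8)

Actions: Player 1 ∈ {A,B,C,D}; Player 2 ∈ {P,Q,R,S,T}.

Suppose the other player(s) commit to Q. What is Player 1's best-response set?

argmax u_1 = {C,D}

u_1(A vs Q) = 4
u_1(B vs Q) = 1
u_1(C vs Q) = 8
u_1(D vs Q) = 8
max payoff 8 at {C,D}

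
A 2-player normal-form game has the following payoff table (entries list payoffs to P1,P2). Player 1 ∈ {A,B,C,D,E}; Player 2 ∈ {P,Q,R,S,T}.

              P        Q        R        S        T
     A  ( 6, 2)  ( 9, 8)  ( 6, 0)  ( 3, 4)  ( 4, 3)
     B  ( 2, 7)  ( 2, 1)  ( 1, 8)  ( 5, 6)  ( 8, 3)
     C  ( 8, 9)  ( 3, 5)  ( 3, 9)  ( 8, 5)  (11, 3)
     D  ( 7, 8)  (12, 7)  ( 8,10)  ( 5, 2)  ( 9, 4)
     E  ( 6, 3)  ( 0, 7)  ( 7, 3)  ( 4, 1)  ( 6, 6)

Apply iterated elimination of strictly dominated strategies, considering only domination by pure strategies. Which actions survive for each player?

P1 drop A (D beats it: P:7>6 Q:12>9 R:8>6 S:5>3 T:9>4)
P1 drop B (C beats it: P:8>2 Q:3>2 R:3>1 S:8>5 T:11>8)
P1 drop E (D beats it: P:7>6 Q:12>0 R:8>7 S:5>4 T:9>6)
P2 drop Q (P beats it: C:9>5 D:8>7)
P2 drop S (P beats it: C:9>5 D:8>2)
P2 drop T (P beats it: C:9>3 D:8>4)
P1→{C,D} P2→{P,R}

Remaining: P1:{C,D} P2:{P,R}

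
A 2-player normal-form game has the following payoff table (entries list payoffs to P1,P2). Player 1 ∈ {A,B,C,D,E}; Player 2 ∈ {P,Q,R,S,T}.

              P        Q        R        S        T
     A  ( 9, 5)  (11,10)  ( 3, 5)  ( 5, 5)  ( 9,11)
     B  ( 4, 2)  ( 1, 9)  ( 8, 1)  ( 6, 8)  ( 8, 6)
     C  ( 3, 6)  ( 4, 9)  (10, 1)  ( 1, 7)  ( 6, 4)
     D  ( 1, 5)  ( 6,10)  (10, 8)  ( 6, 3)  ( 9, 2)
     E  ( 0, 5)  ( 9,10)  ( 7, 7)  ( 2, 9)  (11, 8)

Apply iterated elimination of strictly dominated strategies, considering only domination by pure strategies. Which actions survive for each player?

P2 drop P (Q beats it: A:10>5 B:9>2 C:9>6 D:10>5 E:10>5)
P2 drop R (Q beats it: A:10>5 B:9>1 C:9>1 D:10>8 E:10>7)
P1 drop C (A beats it: Q:11>4 S:5>1 T:9>6)
P2 drop S (Q beats it: A:10>5 B:9>8 D:10>3 E:10>9)
P1 drop B (A beats it: Q:11>1 T:9>8)
P1 drop D (E beats it: Q:9>6 T:11>9)
P1→{A,E} P2→{Q,T}

Survivors P1:{A,E} P2:{Q,T}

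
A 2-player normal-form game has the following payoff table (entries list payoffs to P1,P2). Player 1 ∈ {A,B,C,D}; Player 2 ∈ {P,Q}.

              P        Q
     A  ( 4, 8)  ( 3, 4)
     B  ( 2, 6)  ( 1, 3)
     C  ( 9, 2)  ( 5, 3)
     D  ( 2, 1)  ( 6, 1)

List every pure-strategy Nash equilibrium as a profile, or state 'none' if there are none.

(A,P): not NE [P1→C gives 9>4]
(A,Q): not NE [P1→D gives 6>3; P2→P gives 8>4]
(B,P): not NE [P1→C gives 9>2]
(B,Q): not NE [P1→D gives 6>1; P2→P gives 6>3]
(C,P): not NE [P2→Q gives 3>2]
(C,Q): not NE [P1→D gives 6>5]
(D,P): not NE [P1→C gives 9>2]
(D,Q): NE

PSNE = {(D,Q)}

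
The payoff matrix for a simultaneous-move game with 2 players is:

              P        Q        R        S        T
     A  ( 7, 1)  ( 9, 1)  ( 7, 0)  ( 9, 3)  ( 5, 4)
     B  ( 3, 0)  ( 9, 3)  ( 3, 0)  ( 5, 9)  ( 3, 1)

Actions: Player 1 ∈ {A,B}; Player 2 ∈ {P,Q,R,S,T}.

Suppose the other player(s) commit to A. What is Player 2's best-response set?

u_2(P vs A) = 1
u_2(Q vs A) = 1
u_2(R vs A) = 0
u_2(S vs A) = 3
u_2(T vs A) = 4
max payoff 4 at {T}

BR_2 = {T}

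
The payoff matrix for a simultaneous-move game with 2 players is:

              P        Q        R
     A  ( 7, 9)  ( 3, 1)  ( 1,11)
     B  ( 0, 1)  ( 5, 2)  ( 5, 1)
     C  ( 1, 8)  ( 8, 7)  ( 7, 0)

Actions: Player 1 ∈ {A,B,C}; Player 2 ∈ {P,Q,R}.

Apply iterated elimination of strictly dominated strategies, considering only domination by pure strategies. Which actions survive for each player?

Survivors P1:{A,C} P2:{P,R}

P1 drop B (C beats it: P:1>0 Q:8>5 R:7>5)
P2 drop Q (P beats it: A:9>1 C:8>7)
P1→{A,C} P2→{P,R}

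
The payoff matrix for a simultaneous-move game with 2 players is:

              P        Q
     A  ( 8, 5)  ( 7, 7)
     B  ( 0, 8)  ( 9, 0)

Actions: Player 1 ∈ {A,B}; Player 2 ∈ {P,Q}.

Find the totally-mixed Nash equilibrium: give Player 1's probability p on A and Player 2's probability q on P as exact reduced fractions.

P1 indiff ⇒ q·8+(1-q)·7 = q·0+(1-q)·9 ⇒ q(8) = (1-q)(2) ⇒ q = 1/5
P2 indiff ⇒ p·5+(1-p)·8 = p·7+(1-p)·0 ⇒ p(-2) = (1-p)(-8) ⇒ p = 4/5

(p,q) = (4/5, 1/5)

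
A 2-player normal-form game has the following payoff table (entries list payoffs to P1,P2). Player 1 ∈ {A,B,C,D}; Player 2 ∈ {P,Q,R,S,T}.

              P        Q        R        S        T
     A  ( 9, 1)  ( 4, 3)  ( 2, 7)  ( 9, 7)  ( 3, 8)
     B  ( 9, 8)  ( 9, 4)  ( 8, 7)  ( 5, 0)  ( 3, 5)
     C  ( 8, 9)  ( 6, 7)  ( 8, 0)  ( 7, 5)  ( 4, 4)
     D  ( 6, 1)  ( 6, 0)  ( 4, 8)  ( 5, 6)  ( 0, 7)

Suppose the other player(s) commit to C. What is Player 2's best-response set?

u_2(P vs C) = 9
u_2(Q vs C) = 7
u_2(R vs C) = 0
u_2(S vs C) = 5
u_2(T vs C) = 4
max payoff 9 at {P}

P2 best: {P}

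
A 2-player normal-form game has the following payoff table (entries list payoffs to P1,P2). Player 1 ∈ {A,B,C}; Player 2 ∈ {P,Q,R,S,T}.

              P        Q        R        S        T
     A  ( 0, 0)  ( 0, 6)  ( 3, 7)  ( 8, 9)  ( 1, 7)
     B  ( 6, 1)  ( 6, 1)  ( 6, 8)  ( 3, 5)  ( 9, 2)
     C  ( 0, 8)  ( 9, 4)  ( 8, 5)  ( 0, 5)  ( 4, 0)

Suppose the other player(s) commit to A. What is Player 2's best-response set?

u_2(P vs A) = 0
u_2(Q vs A) = 6
u_2(R vs A) = 7
u_2(S vs A) = 9
u_2(T vs A) = 7
max payoff 9 at {S}

BR_2 = {S}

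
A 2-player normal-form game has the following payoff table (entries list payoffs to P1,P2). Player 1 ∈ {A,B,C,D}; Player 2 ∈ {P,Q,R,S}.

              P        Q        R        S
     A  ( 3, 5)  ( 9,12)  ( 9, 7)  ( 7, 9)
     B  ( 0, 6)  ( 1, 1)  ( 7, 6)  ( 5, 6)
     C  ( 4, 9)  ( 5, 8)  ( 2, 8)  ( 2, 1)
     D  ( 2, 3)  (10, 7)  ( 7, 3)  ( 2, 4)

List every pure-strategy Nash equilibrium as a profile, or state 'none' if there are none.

(A,P): not NE [P1→C gives 4>3; P2→Q gives 12>5]
(A,Q): not NE [P1→D gives 10>9]
(A,R): not NE [P2→Q gives 12>7]
(A,S): not NE [P2→Q gives 12>9]
(B,P): not NE [P1→C gives 4>0]
(B,Q): not NE [P1→D gives 10>1; P2→S gives 6>1]
(B,R): not NE [P1→A gives 9>7]
(B,S): not NE [P1→A gives 7>5]
(C,P): NE
(C,Q): not NE [P1→D gives 10>5; P2→P gives 9>8]
(C,R): not NE [P1→A gives 9>2; P2→P gives 9>8]
(C,S): not NE [P1→A gives 7>2; P2→P gives 9>1]
(D,P): not NE [P1→C gives 4>2; P2→Q gives 7>3]
(D,Q): NE
(D,R): not NE [P1→A gives 9>7; P2→Q gives 7>3]
(D,S): not NE [P1→A gives 7>2; P2→Q gives 7>4]

PSNE = {(C,P), (D,Q)}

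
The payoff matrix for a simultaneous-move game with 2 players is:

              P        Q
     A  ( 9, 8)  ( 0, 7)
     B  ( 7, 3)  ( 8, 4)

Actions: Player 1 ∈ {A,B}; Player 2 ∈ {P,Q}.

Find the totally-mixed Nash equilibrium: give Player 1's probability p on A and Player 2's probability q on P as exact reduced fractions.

P1 indiff ⇒ q·9+(1-q)·0 = q·7+(1-q)·8 ⇒ q(2) = (1-q)(8) ⇒ q = 4/5
P2 indiff ⇒ p·8+(1-p)·3 = p·7+(1-p)·4 ⇒ p(1) = (1-p)(1) ⇒ p = 1/2

(p,q) = (1/2, 4/5)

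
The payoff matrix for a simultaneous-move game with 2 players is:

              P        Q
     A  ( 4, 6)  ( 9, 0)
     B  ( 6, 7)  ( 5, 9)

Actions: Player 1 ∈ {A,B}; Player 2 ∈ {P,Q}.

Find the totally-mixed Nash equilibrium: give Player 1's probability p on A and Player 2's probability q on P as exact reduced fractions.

P1 indiff ⇒ q·4+(1-q)·9 = q·6+(1-q)·5 ⇒ q(-2) = (1-q)(-4) ⇒ q = 2/3
P2 indiff ⇒ p·6+(1-p)·7 = p·0+(1-p)·9 ⇒ p(6) = (1-p)(2) ⇒ p = 1/4

(p,q) = (1/4, 2/3)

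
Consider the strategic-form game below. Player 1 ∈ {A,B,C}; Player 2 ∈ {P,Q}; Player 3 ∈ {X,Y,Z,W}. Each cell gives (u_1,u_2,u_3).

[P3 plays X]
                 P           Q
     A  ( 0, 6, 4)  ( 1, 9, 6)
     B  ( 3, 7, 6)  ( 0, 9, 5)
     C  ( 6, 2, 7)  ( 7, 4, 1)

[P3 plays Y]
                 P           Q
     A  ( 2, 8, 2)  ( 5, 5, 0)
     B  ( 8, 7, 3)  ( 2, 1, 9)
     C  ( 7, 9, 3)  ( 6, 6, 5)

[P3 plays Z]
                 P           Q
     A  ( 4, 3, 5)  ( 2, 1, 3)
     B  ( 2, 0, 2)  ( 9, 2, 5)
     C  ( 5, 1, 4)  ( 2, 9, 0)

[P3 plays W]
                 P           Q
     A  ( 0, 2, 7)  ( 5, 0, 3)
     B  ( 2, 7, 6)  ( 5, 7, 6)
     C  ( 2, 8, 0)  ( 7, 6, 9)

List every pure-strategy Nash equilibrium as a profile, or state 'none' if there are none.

PSNE = {(B,P,W)}

(A,P,X): not NE [P1→C gives 6>0; P2→Q gives 9>6; P3→W gives 7>4]
(A,P,Y): not NE [P1→B gives 8>2; P3→W gives 7>2]
(A,P,Z): not NE [P1→C gives 5>4; P3→W gives 7>5]
(A,P,W): not NE [P1→C gives 2>0]
(A,Q,X): not NE [P1→C gives 7>1]
(A,Q,Y): not NE [P1→C gives 6>5; P2→P gives 8>5; P3→X gives 6>0]
(A,Q,Z): not NE [P1→B gives 9>2; P2→P gives 3>1; P3→X gives 6>3]
(A,Q,W): not NE [P1→C gives 7>5; P2→P gives 2>0; P3→X gives 6>3]
(B,P,X): not NE [P1→C gives 6>3; P2→Q gives 9>7]
(B,P,Y): not NE [P3→W gives 6>3]
(B,P,Z): not NE [P1→C gives 5>2; P2→Q gives 2>0; P3→W gives 6>2]
(B,P,W): NE
(B,Q,X): not NE [P1→C gives 7>0; P3→Y gives 9>5]
(B,Q,Y): not NE [P1→C gives 6>2; P2→P gives 7>1]
(B,Q,Z): not NE [P3→Y gives 9>5]
(B,Q,W): not NE [P1→C gives 7>5; P3→Y gives 9>6]
(C,P,X): not NE [P2→Q gives 4>2]
(C,P,Y): not NE [P1→B gives 8>7; P3→X gives 7>3]
(C,P,Z): not NE [P2→Q gives 9>1; P3→X gives 7>4]
(C,P,W): not NE [P3→X gives 7>0]
(C,Q,X): not NE [P3→W gives 9>1]
(C,Q,Y): not NE [P2→P gives 9>6; P3→W gives 9>5]
(C,Q,Z): not NE [P1→B gives 9>2; P3→W gives 9>0]
(C,Q,W): not NE [P2→P gives 8>6]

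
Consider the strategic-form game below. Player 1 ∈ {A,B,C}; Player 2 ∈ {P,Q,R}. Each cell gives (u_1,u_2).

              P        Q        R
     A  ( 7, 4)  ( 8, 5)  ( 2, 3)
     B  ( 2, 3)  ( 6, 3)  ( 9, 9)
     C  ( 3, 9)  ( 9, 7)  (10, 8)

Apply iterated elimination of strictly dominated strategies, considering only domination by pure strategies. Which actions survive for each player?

P1 drop B (C beats it: P:3>2 Q:9>6 R:10>9)
P2 drop R (P beats it: A:4>3 C:9>8)
P1→{A,C} P2→{P,Q}

Remaining: P1:{A,C} P2:{P,Q}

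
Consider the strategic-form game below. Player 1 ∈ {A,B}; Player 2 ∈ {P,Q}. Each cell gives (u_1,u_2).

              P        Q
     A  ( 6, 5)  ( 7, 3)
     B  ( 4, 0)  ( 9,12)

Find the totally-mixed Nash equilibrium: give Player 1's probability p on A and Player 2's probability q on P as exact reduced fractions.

P1 indiff ⇒ q·6+(1-q)·7 = q·4+(1-q)·9 ⇒ q(2) = (1-q)(2) ⇒ q = 1/2
P2 indiff ⇒ p·5+(1-p)·0 = p·3+(1-p)·12 ⇒ p(2) = (1-p)(12) ⇒ p = 6/7

(p,q) = (6/7, 1/2)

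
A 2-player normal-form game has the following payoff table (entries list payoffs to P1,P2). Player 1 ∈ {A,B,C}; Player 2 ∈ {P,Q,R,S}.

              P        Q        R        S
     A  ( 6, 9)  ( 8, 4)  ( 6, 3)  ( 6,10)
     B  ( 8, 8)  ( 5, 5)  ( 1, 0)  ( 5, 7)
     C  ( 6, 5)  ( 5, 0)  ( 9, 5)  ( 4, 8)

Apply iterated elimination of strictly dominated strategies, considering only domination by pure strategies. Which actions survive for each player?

P2 drop Q (P beats it: A:9>4 B:8>5 C:5>0)
P2 drop R (S beats it: A:10>3 B:7>0 C:8>5)
P1 drop C (B beats it: P:8>6 S:5>4)
P1→{A,B} P2→{P,S}

Remaining: P1:{A,B} P2:{P,S}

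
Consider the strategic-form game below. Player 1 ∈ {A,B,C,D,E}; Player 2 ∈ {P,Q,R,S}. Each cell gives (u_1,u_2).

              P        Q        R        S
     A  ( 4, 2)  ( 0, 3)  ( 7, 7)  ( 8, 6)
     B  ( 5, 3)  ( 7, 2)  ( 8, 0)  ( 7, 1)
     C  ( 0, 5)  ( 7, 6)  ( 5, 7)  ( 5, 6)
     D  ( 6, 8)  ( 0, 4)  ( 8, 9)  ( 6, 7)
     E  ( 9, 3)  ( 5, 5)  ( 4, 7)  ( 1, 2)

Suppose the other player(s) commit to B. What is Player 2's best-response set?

argmax u_2 = {P}

u_2(P vs B) = 3
u_2(Q vs B) = 2
u_2(R vs B) = 0
u_2(S vs B) = 1
max payoff 3 at {P}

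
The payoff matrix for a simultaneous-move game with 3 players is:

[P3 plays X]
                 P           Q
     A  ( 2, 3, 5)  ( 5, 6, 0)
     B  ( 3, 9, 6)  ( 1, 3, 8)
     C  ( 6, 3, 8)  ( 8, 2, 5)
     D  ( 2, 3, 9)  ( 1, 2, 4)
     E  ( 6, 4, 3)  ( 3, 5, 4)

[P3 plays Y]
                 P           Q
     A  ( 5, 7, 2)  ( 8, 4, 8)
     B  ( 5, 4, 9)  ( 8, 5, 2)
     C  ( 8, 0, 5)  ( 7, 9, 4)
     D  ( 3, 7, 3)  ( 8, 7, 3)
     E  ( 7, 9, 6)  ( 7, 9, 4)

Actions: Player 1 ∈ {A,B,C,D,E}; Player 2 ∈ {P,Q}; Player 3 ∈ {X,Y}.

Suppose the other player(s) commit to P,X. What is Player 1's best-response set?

argmax u_1 = {C,E}

u_1(A vs P,X) = 2
u_1(B vs P,X) = 3
u_1(C vs P,X) = 6
u_1(D vs P,X) = 2
u_1(E vs P,X) = 6
max payoff 6 at {C,E}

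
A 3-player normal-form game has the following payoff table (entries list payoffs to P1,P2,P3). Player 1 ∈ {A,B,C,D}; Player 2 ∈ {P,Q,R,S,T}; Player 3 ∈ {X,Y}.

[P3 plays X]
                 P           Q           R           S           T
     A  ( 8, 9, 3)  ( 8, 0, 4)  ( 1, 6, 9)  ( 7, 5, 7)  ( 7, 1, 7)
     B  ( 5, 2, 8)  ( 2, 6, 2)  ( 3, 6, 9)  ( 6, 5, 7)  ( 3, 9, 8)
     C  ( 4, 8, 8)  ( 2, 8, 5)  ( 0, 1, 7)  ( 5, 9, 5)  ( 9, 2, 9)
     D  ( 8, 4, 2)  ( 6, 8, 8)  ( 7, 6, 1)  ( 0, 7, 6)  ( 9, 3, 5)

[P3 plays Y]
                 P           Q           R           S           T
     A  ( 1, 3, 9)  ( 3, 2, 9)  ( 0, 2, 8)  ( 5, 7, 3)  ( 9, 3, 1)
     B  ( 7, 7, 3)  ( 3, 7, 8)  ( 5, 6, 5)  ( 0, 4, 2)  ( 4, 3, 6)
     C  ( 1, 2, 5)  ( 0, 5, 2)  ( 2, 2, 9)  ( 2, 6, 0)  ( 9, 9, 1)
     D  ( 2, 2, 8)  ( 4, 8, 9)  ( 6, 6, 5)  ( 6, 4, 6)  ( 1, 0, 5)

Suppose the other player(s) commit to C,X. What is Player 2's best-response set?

u_2(P vs C,X) = 8
u_2(Q vs C,X) = 8
u_2(R vs C,X) = 1
u_2(S vs C,X) = 9
u_2(T vs C,X) = 2
max payoff 9 at {S}

P2 best: {S}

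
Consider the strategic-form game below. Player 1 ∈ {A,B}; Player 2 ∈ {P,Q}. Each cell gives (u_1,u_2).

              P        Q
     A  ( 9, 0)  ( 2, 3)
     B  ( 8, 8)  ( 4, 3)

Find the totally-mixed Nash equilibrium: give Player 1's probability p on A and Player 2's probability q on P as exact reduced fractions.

P1 indiff ⇒ q·9+(1-q)·2 = q·8+(1-q)·4 ⇒ q(1) = (1-q)(2) ⇒ q = 2/3
P2 indiff ⇒ p·0+(1-p)·8 = p·3+(1-p)·3 ⇒ p(-3) = (1-p)(-5) ⇒ p = 5/8

p=5/8, q=2/3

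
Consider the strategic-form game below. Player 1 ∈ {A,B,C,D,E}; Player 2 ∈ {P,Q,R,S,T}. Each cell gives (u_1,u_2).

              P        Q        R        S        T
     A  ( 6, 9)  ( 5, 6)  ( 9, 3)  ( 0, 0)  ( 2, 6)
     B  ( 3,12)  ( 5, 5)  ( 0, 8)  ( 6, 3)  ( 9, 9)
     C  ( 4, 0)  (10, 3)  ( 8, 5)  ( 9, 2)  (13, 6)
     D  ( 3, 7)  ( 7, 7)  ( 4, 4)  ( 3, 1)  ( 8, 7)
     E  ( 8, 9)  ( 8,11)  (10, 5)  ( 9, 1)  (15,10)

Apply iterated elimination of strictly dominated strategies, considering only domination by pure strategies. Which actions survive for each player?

Remaining: P1:{C,E} P2:{Q,T}

P1 drop A (E beats it: P:8>6 Q:8>5 R:10>9 S:9>0 T:15>2)
P1 drop B (C beats it: P:4>3 Q:10>5 R:8>0 S:9>6 T:13>9)
P1 drop D (C beats it: P:4>3 Q:10>7 R:8>4 S:9>3 T:13>8)
P2 drop P (Q beats it: C:3>0 E:11>9)
P2 drop R (T beats it: C:6>5 E:10>5)
P2 drop S (Q beats it: C:3>2 E:11>1)
P1→{C,E} P2→{Q,T}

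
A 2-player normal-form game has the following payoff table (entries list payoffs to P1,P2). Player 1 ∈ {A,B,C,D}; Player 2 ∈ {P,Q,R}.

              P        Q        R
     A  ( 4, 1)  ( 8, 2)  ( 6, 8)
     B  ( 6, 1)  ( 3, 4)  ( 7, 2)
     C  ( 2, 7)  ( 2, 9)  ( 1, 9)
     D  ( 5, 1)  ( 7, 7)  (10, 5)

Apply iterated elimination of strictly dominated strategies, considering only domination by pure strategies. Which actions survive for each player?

P1 drop C (A beats it: P:4>2 Q:8>2 R:6>1)
P2 drop P (Q beats it: A:2>1 B:4>1 D:7>1)
P1 drop B (D beats it: Q:7>3 R:10>7)
P1→{A,D} P2→{Q,R}

Remaining: P1:{A,D} P2:{Q,R}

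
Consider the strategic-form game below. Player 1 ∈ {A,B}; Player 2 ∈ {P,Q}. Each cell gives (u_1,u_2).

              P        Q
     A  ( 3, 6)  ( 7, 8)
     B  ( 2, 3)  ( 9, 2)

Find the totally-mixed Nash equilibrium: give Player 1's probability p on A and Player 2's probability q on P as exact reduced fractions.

P1 indiff ⇒ q·3+(1-q)·7 = q·2+(1-q)·9 ⇒ q(1) = (1-q)(2) ⇒ q = 2/3
P2 indiff ⇒ p·6+(1-p)·3 = p·8+(1-p)·2 ⇒ p(-2) = (1-p)(-1) ⇒ p = 1/3

(p,q) = (1/3, 2/3)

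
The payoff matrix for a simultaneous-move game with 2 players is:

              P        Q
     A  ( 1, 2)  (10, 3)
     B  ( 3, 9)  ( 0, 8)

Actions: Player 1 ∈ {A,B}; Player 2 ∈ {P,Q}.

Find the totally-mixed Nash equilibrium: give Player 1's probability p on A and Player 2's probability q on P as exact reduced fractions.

p=1/2, q=5/6

P1 indiff ⇒ q·1+(1-q)·10 = q·3+(1-q)·0 ⇒ q(-2) = (1-q)(-10) ⇒ q = 5/6
P2 indiff ⇒ p·2+(1-p)·9 = p·3+(1-p)·8 ⇒ p(-1) = (1-p)(-1) ⇒ p = 1/2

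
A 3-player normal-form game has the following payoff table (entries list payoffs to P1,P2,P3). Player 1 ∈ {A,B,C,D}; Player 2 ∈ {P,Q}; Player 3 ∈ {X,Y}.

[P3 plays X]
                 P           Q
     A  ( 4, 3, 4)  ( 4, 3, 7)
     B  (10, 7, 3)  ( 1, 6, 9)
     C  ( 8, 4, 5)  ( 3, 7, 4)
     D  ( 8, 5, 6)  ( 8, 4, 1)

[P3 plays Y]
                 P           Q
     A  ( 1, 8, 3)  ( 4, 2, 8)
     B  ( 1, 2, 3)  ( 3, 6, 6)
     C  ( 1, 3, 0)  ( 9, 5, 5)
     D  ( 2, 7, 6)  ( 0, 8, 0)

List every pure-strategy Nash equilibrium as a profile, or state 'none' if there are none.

NE set: (B,P,X), (C,Q,Y)

(A,P,X): not NE [P1→B gives 10>4]
(A,P,Y): not NE [P1→D gives 2>1; P3→X gives 4>3]
(A,Q,X): not NE [P1→D gives 8>4; P3→Y gives 8>7]
(A,Q,Y): not NE [P1→C gives 9>4; P2→P gives 8>2]
(B,P,X): NE
(B,P,Y): not NE [P1→D gives 2>1; P2→Q gives 6>2]
(B,Q,X): not NE [P1→D gives 8>1; P2→P gives 7>6]
(B,Q,Y): not NE [P1→C gives 9>3; P3→X gives 9>6]
(C,P,X): not NE [P1→B gives 10>8; P2→Q gives 7>4]
(C,P,Y): not NE [P1→D gives 2>1; P2→Q gives 5>3; P3→X gives 5>0]
(C,Q,X): not NE [P1→D gives 8>3; P3→Y gives 5>4]
(C,Q,Y): NE
(D,P,X): not NE [P1→B gives 10>8]
(D,P,Y): not NE [P2→Q gives 8>7]
(D,Q,X): not NE [P2→P gives 5>4]
(D,Q,Y): not NE [P1→C gives 9>0; P3→X gives 1>0]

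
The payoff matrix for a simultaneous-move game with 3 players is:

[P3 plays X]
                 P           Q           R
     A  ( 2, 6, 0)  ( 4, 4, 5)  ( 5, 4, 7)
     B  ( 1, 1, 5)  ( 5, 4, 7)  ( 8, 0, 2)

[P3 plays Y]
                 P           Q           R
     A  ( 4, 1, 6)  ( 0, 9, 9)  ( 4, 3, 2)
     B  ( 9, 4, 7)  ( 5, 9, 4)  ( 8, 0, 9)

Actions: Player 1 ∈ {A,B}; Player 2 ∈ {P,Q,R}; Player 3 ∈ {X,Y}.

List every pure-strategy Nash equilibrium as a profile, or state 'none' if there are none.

NE set: (B,Q,X)

(A,P,X): not NE [P3→Y gives 6>0]
(A,P,Y): not NE [P1→B gives 9>4; P2→Q gives 9>1]
(A,Q,X): not NE [P1→B gives 5>4; P2→P gives 6>4; P3→Y gives 9>5]
(A,Q,Y): not NE [P1→B gives 5>0]
(A,R,X): not NE [P1→B gives 8>5; P2→P gives 6>4]
(A,R,Y): not NE [P1→B gives 8>4; P2→Q gives 9>3; P3→X gives 7>2]
(B,P,X): not NE [P1→A gives 2>1; P2→Q gives 4>1; P3→Y gives 7>5]
(B,P,Y): not NE [P2→Q gives 9>4]
(B,Q,X): NE
(B,Q,Y): not NE [P3→X gives 7>4]
(B,R,X): not NE [P2→Q gives 4>0; P3→Y gives 9>2]
(B,R,Y): not NE [P2→Q gives 9>0]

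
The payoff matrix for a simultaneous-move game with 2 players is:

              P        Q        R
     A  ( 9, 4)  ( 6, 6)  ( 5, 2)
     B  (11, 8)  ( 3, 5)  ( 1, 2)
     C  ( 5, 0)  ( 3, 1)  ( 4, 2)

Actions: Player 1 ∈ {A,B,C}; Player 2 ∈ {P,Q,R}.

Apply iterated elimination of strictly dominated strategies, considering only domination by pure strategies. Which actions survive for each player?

P1 drop C (A beats it: P:9>5 Q:6>3 R:5>4)
P2 drop R (P beats it: A:4>2 B:8>2)
P1→{A,B} P2→{P,Q}

Remaining: P1:{A,B} P2:{P,Q}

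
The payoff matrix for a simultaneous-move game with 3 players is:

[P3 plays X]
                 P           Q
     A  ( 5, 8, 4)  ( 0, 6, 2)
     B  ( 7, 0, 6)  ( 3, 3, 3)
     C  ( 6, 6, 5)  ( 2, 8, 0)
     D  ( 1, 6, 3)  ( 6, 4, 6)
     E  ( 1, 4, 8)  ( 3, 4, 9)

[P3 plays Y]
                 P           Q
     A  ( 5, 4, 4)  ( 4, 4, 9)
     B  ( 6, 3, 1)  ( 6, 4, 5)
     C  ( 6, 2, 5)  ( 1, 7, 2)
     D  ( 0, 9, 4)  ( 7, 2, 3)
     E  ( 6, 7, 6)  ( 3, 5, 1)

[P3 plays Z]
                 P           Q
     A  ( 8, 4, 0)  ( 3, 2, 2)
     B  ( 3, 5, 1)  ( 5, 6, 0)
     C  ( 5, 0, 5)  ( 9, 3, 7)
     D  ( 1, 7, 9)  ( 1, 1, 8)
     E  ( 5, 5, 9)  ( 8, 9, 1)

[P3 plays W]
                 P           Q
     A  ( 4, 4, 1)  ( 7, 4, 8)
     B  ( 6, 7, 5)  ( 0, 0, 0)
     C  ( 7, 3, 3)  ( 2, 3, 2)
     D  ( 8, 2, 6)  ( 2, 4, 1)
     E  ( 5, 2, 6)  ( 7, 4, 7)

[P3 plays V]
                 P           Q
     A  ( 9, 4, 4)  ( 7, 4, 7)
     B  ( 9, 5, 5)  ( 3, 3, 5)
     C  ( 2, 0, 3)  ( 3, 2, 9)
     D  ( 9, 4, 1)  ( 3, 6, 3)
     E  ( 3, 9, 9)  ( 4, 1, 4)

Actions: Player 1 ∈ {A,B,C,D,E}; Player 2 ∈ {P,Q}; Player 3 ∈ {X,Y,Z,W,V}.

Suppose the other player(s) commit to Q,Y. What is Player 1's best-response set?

u_1(A vs Q,Y) = 4
u_1(B vs Q,Y) = 6
u_1(C vs Q,Y) = 1
u_1(D vs Q,Y) = 7
u_1(E vs Q,Y) = 3
max payoff 7 at {D}

P1 best: {D}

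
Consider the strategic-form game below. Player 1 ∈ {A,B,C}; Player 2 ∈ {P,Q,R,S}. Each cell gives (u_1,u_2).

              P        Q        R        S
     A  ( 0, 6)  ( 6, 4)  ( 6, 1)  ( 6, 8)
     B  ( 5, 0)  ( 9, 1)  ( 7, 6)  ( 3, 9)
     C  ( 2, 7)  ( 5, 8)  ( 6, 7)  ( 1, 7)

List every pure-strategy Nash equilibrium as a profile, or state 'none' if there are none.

NE set: (A,S)

(A,P): not NE [P1→B gives 5>0; P2→S gives 8>6]
(A,Q): not NE [P1→B gives 9>6; P2→S gives 8>4]
(A,R): not NE [P1→B gives 7>6; P2→S gives 8>1]
(A,S): NE
(B,P): not NE [P2→S gives 9>0]
(B,Q): not NE [P2→S gives 9>1]
(B,R): not NE [P2→S gives 9>6]
(B,S): not NE [P1→A gives 6>3]
(C,P): not NE [P1→B gives 5>2; P2→Q gives 8>7]
(C,Q): not NE [P1→B gives 9>5]
(C,R): not NE [P1→B gives 7>6; P2→Q gives 8>7]
(C,S): not NE [P1→A gives 6>1; P2→Q gives 8>7]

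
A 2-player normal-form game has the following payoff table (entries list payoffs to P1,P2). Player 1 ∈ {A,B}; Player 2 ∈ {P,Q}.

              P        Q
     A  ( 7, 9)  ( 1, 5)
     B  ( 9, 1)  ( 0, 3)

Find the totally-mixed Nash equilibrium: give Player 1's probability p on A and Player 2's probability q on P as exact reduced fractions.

P1 indiff ⇒ q·7+(1-q)·1 = q·9+(1-q)·0 ⇒ q(-2) = (1-q)(-1) ⇒ q = 1/3
P2 indiff ⇒ p·9+(1-p)·1 = p·5+(1-p)·3 ⇒ p(4) = (1-p)(2) ⇒ p = 1/3

P1 mixes 1/3 on A; P2 mixes 1/3 on P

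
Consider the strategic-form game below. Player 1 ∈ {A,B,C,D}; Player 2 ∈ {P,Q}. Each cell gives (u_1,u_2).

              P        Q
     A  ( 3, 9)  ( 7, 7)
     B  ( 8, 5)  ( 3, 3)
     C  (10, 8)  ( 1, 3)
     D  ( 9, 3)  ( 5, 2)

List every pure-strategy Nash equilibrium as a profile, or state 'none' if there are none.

(A,P): not NE [P1→C gives 10>3]
(A,Q): not NE [P2→P gives 9>7]
(B,P): not NE [P1→C gives 10>8]
(B,Q): not NE [P1→A gives 7>3; P2→P gives 5>3]
(C,P): NE
(C,Q): not NE [P1→A gives 7>1; P2→P gives 8>3]
(D,P): not NE [P1→C gives 10>9]
(D,Q): not NE [P1→A gives 7>5; P2→P gives 3>2]

Nash profiles: (C,P)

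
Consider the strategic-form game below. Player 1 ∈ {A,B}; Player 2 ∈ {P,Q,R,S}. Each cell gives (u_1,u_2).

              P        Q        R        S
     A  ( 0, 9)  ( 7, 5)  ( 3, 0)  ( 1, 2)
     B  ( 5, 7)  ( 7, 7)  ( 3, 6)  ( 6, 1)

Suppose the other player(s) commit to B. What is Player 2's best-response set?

argmax u_2 = {P,Q}

u_2(P vs B) = 7
u_2(Q vs B) = 7
u_2(R vs B) = 6
u_2(S vs B) = 1
max payoff 7 at {P,Q}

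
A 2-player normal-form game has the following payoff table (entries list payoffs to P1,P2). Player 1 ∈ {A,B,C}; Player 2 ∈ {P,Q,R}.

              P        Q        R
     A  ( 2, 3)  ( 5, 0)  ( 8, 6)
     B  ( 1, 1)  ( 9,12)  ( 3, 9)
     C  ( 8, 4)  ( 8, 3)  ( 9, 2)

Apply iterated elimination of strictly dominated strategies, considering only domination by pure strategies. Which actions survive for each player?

Survivors P1:{B,C} P2:{P,Q}

P1 drop A (C beats it: P:8>2 Q:8>5 R:9>8)
P2 drop R (Q beats it: B:12>9 C:3>2)
P1→{B,C} P2→{P,Q}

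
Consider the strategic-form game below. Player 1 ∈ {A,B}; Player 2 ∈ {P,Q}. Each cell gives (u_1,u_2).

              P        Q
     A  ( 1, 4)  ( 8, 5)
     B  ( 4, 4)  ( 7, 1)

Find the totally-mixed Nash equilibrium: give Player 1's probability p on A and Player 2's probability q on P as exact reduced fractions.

P1 indiff ⇒ q·1+(1-q)·8 = q·4+(1-q)·7 ⇒ q(-3) = (1-q)(-1) ⇒ q = 1/4
P2 indiff ⇒ p·4+(1-p)·4 = p·5+(1-p)·1 ⇒ p(-1) = (1-p)(-3) ⇒ p = 3/4

P1 mixes 3/4 on A; P2 mixes 1/4 on P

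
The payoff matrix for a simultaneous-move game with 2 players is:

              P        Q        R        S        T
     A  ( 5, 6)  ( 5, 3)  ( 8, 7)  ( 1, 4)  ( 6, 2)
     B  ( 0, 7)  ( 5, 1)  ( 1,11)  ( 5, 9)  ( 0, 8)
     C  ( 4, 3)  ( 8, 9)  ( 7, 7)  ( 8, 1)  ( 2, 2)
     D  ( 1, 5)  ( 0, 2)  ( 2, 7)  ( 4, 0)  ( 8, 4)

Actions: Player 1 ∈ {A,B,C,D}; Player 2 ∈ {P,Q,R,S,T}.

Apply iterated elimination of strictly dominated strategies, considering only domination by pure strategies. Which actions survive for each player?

Survivors P1:{A,C} P2:{Q,R}

P1 drop B (C beats it: P:4>0 Q:8>5 R:7>1 S:8>5 T:2>0)
P2 drop P (R beats it: A:7>6 C:7>3 D:7>5)
P2 drop S (R beats it: A:7>4 C:7>1 D:7>0)
P2 drop T (R beats it: A:7>2 C:7>2 D:7>4)
P1 drop D (A beats it: Q:5>0 R:8>2)
P1→{A,C} P2→{Q,R}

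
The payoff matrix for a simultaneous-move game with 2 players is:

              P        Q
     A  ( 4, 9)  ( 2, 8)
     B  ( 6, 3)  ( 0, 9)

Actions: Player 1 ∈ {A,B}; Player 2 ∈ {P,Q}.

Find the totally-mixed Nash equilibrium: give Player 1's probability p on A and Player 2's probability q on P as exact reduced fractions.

P1 indiff ⇒ q·4+(1-q)·2 = q·6+(1-q)·0 ⇒ q(-2) = (1-q)(-2) ⇒ q = 1/2
P2 indiff ⇒ p·9+(1-p)·3 = p·8+(1-p)·9 ⇒ p(1) = (1-p)(6) ⇒ p = 6/7

(p,q) = (6/7, 1/2)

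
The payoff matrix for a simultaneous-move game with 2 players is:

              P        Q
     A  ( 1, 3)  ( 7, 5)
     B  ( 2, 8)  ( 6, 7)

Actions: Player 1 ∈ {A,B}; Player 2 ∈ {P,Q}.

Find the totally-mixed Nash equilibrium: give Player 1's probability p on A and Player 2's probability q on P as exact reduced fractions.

p=1/3, q=1/2

P1 indiff ⇒ q·1+(1-q)·7 = q·2+(1-q)·6 ⇒ q(-1) = (1-q)(-1) ⇒ q = 1/2
P2 indiff ⇒ p·3+(1-p)·8 = p·5+(1-p)·7 ⇒ p(-2) = (1-p)(-1) ⇒ p = 1/3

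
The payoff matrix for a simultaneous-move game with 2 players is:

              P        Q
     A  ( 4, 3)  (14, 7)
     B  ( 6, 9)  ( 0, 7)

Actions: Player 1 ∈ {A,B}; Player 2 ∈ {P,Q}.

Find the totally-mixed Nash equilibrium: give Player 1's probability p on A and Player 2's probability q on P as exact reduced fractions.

P1 indiff ⇒ q·4+(1-q)·14 = q·6+(1-q)·0 ⇒ q(-2) = (1-q)(-14) ⇒ q = 7/8
P2 indiff ⇒ p·3+(1-p)·9 = p·7+(1-p)·7 ⇒ p(-4) = (1-p)(-2) ⇒ p = 1/3

(p,q) = (1/3, 7/8)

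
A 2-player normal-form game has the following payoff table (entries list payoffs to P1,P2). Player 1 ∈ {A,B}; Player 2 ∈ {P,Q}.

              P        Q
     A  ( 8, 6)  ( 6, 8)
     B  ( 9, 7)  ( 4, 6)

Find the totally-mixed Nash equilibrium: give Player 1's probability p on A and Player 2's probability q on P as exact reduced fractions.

P1 indiff ⇒ q·8+(1-q)·6 = q·9+(1-q)·4 ⇒ q(-1) = (1-q)(-2) ⇒ q = 2/3
P2 indiff ⇒ p·6+(1-p)·7 = p·8+(1-p)·6 ⇒ p(-2) = (1-p)(-1) ⇒ p = 1/3

(p,q) = (1/3, 2/3)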